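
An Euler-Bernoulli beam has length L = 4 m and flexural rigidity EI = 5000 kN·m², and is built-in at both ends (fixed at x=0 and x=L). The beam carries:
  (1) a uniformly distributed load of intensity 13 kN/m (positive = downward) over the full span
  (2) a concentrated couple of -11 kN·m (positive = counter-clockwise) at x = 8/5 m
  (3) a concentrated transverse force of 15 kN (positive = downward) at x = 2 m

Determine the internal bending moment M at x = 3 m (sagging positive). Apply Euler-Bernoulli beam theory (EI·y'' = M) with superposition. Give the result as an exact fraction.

M(3) = 391/150 kN·m

Load 1 — uniform load w=13 kN/m over full span:
  M_1 = wLx/2 - wL²/12 - wx²/2 = 13·4·3/2 - 13·4²/12 - 13·3²/2 = 13/6 kN·m
Load 2 — applied couple M₀=-11 kN·m at a=8/5 m (b=L-a=12/5):
  M_2 = R_Ax - M_A - M₀  [x>a] with R_A=-99/25, M_A=-33/25 = (-99/25)·3 - (-33/25) - (-11) = 11/25 kN·m
Load 3 — point force P=15 kN at a=2 m (b=L-a=2):
  M_3 = Pa²(a+3b)(L-x)/L³ - Pa²b/L²  [x>a] = 15·2²·(2+3·2)·(4-3)/4³ - 15·2²·2/4² = 0 kN·m
Superposition: M = Σ M_i = 391/150 kN·m ≈ 2.606667 kN·m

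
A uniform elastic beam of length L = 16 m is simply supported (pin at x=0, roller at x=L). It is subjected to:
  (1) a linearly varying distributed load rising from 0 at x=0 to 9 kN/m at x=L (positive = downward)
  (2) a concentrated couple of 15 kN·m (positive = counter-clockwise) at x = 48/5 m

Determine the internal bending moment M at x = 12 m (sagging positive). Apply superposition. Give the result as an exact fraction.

Load 1 — triangular load w₀=9 kN/m (0→w₀ over full span):
  M_1 = w₀Lx/6 - w₀x³/(6L) = 9·16·12/6 - 9·12³/(6·16) = 126 kN·m
Load 2 — applied couple M₀=15 kN·m at a=48/5 m (b=L-a=32/5):
  M_2 = M₀x/L - M₀  [x>a] = 15·12/16 - 15 = -15/4 kN·m
Superposition: M = Σ M_i = 489/4 kN·m ≈ 122.250000 kN·m

M(12) = 489/4 kN·m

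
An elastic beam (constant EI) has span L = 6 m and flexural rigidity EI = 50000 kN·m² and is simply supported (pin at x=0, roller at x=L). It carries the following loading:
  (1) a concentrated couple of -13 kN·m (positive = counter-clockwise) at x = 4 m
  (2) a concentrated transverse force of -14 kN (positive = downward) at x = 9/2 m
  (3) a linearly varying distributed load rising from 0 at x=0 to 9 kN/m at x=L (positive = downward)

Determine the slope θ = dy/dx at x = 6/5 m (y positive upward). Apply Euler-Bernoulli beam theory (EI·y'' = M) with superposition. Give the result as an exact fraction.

θ(6/5) = -215263/1500000000 rad

Load 1 — applied couple M₀=-13 kN·m at a=4 m (b=L-a=2):
  θ_1 = (M₀x²/(2L)+C₁)/EI  [x≤a] with C₁=M₀(3b²-L²)/(6L)=26/3 = ((-13)·(6/5)²/(2·6)+(26/3))/50000 = 533/3750000 rad
Load 2 — point force P=-14 kN at a=9/2 m (b=L-a=3/2):
  θ_2 = -Pb(L²-b²-3x²)/(6LEI)  [x≤a] = -(-14)·(3/2)·(6²-(3/2)²-3·(6/5)²)/(6·6·50000) = 6867/20000000 rad
Load 3 — triangular load w₀=9 kN/m (0→w₀ over full span):
  θ_3 = -w₀(7L⁴-30L²x²+15x⁴)/(360LEI) = -9·(7·6⁴-30·6²·(6/5)²+15·(6/5)⁴)/(360·6·50000) = -2457/3906250 rad
Superposition: θ = Σ θ_i = -215263/1500000000 rad ≈ -0.000144 rad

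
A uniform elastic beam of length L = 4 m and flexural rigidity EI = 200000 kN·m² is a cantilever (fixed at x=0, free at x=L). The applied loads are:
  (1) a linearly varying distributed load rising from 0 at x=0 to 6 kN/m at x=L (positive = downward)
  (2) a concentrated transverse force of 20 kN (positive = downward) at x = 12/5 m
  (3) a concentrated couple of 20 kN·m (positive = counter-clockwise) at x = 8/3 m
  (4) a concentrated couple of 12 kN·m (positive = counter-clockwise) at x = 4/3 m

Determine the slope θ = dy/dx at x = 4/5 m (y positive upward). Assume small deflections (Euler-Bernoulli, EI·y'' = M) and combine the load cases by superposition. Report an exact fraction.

θ(4/5) = -1101/7812500 rad

Load 1 — triangular load w₀=6 kN/m (0→w₀ over full span):
  θ_1 = (w₀Lx²/4-w₀L²x/3-w₀x⁴/(24L))/EI = (6·4·(4/5)²/4-6·4²·(4/5)/3-6·(4/5)⁴/(24·4))/200000 = -851/7812500 rad
Load 2 — point force P=20 kN at a=12/5 m (b=L-a=8/5):
  θ_2 = -Px(2a-x)/(2EI)  [x≤a] = -20·(4/5)·(2·(12/5)-(4/5))/(2·200000) = -1/6250 rad
Load 3 — applied couple M₀=20 kN·m at a=8/3 m (b=L-a=4/3):
  θ_3 = M₀x/EI  [x≤a] = 20·(4/5)/200000 = 1/12500 rad
Load 4 — applied couple M₀=12 kN·m at a=4/3 m (b=L-a=8/3):
  θ_4 = M₀x/EI  [x≤a] = 12·(4/5)/200000 = 3/62500 rad
Superposition: θ = Σ θ_i = -1101/7812500 rad ≈ -0.000141 rad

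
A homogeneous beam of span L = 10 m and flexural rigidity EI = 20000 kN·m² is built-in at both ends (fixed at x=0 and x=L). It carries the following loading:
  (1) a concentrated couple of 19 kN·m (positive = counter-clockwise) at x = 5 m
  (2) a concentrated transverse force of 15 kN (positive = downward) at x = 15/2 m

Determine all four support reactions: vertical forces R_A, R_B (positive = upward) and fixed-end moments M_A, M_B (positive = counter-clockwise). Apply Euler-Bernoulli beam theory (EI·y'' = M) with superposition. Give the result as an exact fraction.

R_A = 831/160 kN, M_A = 377/32 kN·m, R_B = 1569/160 kN, M_B = -523/32 kN·m

Load 1 — applied couple M₀=19 kN·m at a=5 m (b=L-a=5):
  R_A = 6M₀ab/L³ = 6·19·5·5/10³ = 57/20 kN
  M_A = M₀b(2a-b)/L² = 19·5·(2·5-5)/10² = 19/4 kN·m
  R_B = -6M₀ab/L³ = -6·19·5·5/10³ = -57/20 kN
  M_B = M₀a(2b-a)/L² = 19·5·(2·5-5)/10² = 19/4 kN·m
Load 2 — point force P=15 kN at a=15/2 m (b=L-a=5/2):
  R_A = Pb²(3a+b)/L³ = 15·(5/2)²·(3·(15/2)+(5/2))/10³ = 75/32 kN
  M_A = Pab²/L² = 15·(15/2)·(5/2)²/10² = 225/32 kN·m
  R_B = Pa²(a+3b)/L³ = 15·(15/2)²·((15/2)+3·(5/2))/10³ = 405/32 kN
  M_B = -Pa²b/L² = -15·(15/2)²·(5/2)/10² = -675/32 kN·m
Superposition: R_A = 831/160 kN, M_A = 377/32 kN·m, R_B = 1569/160 kN, M_B = -523/32 kN·m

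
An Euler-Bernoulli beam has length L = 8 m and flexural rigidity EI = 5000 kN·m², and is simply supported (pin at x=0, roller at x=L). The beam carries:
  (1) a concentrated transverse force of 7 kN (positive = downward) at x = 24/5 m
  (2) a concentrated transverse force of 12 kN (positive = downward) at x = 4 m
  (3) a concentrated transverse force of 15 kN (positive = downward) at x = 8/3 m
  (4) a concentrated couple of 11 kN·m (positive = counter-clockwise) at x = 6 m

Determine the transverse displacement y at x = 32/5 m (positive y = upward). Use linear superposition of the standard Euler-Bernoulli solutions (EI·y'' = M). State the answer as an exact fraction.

Load 1 — point force P=7 kN at a=24/5 m (b=L-a=16/5):
  y_1 = -Pa(L-x)(2Lx-a²-x²)/(6LEI)  [x>a] = -7·(24/5)·(8-(32/5))·(2·8·(32/5)-(24/5)²-(32/5)²)/(6·8·5000) = -672/78125 m
Load 2 — point force P=12 kN at a=4 m (b=L-a=4):
  y_2 = -Pa(L-x)(2Lx-a²-x²)/(6LEI)  [x>a] = -12·4·(8-(32/5))·(2·8·(32/5)-4²-(32/5)²)/(6·8·5000) = -1136/78125 m
Load 3 — point force P=15 kN at a=8/3 m (b=L-a=16/3):
  y_3 = -Pa(L-x)(2Lx-a²-x²)/(6LEI)  [x>a] = -15·(8/3)·(8-(32/5))·(2·8·(32/5)-(8/3)²-(32/5)²)/(6·8·5000) = -6112/421875 m
Load 4 — applied couple M₀=11 kN·m at a=6 m (b=L-a=2):
  y_4 = (M₀x³/(6L)-M₀(x-a)²/2+C₁x)/EI  [x>a] with C₁=M₀(3b²-L²)/(6L)=-143/12 = (11·(32/5)³/(6·8)-11·((32/5)-6)²/2+(-143/12)·(32/5))/5000 = -1067/312500 m
Superposition: y = Σ y_i = -346313/8437500 m ≈ -0.041045 m

y(32/5) = -346313/8437500 m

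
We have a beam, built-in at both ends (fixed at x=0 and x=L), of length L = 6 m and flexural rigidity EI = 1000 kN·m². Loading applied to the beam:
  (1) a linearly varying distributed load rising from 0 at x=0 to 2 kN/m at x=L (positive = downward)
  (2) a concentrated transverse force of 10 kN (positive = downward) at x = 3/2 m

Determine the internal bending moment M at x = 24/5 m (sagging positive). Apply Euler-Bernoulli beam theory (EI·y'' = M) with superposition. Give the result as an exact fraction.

M(24/5) = -1683/2000 kN·m

Load 1 — triangular load w₀=2 kN/m (0→w₀ over full span):
  M_1 = 3w₀Lx/20 - w₀L²/30 - w₀x³/(6L) = 3·2·6·(24/5)/20 - 2·6²/30 - 2·(24/5)³/(6·6) = 12/125 kN·m
Load 2 — point force P=10 kN at a=3/2 m (b=L-a=9/2):
  M_2 = Pa²(a+3b)(L-x)/L³ - Pa²b/L²  [x>a] = 10·(3/2)²·((3/2)+3·(9/2))·(6-(24/5))/6³ - 10·(3/2)²·(9/2)/6² = -15/16 kN·m
Superposition: M = Σ M_i = -1683/2000 kN·m ≈ -0.841500 kN·m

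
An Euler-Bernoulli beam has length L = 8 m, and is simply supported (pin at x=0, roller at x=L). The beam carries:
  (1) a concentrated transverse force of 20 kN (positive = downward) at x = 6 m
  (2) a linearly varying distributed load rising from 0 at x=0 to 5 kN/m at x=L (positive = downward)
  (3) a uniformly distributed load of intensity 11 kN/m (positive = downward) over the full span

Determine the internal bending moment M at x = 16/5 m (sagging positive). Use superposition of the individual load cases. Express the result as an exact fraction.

Load 1 — point force P=20 kN at a=6 m (b=L-a=2):
  M_1 = Pbx/L  [x≤a] = 20·2·(16/5)/8 = 16 kN·m
Load 2 — triangular load w₀=5 kN/m (0→w₀ over full span):
  M_2 = w₀Lx/6 - w₀x³/(6L) = 5·8·(16/5)/6 - 5·(16/5)³/(6·8) = 448/25 kN·m
Load 3 — uniform load w=11 kN/m over full span:
  M_3 = wx(L-x)/2 = 11·(16/5)·(8-(16/5))/2 = 2112/25 kN·m
Superposition: M = Σ M_i = 592/5 kN·m ≈ 118.400000 kN·m

M(16/5) = 592/5 kN·m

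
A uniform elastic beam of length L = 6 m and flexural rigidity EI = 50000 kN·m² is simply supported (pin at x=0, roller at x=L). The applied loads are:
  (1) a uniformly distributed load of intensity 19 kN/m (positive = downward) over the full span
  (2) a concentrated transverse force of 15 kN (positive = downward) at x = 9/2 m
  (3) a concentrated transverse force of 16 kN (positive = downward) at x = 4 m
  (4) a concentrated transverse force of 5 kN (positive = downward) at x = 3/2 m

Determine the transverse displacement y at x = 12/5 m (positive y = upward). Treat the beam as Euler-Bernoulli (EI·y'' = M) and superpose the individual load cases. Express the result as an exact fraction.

Load 1 — uniform load w=19 kN/m over full span:
  y_1 = -wx(L³-2Lx²+x³)/(24EI) = -19·(12/5)·(6³-2·6·(12/5)²+(12/5)³)/(24·50000) = -47709/7812500 m
Load 2 — point force P=15 kN at a=9/2 m (b=L-a=3/2):
  y_2 = -Pbx(L²-b²-x²)/(6LEI)  [x≤a] = -15·(3/2)·(12/5)·(6²-(3/2)²-(12/5)²)/(6·6·50000) = -8397/10000000 m
Load 3 — point force P=16 kN at a=4 m (b=L-a=2):
  y_3 = -Pbx(L²-b²-x²)/(6LEI)  [x≤a] = -16·2·(12/5)·(6²-2²-(12/5)²)/(6·6·50000) = -1312/1171875 m
Load 4 — point force P=5 kN at a=3/2 m (b=L-a=9/2):
  y_4 = -Pa(L-x)(2Lx-a²-x²)/(6LEI)  [x>a] = -5·(3/2)·(6-(12/5))·(2·6·(12/5)-(3/2)²-(12/5)²)/(6·6·50000) = -6237/20000000 m
Superposition: y = Σ y_i = -12566813/1500000000 m ≈ -0.008378 m

y(12/5) = -12566813/1500000000 m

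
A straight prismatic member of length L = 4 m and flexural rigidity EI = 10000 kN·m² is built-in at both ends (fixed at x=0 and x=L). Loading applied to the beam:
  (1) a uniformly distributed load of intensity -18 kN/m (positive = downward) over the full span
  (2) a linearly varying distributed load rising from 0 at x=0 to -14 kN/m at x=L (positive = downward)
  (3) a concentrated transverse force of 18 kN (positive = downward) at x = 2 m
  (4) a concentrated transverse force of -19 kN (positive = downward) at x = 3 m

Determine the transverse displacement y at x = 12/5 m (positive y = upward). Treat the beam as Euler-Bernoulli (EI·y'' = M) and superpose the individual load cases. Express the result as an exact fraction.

Load 1 — uniform load w=-18 kN/m over full span:
  y_1 = -wx²(L-x)²/(24EI) = -(-18)·(12/5)²·(4-(12/5))²/(24·10000) = 432/390625 m
Load 2 — triangular load w₀=-14 kN/m (0→w₀ over full span):
  y_2 = -w₀x²(L-x)²(x+2L)/(120LEI) = -(-14)·(12/5)²·(4-(12/5))²·((12/5)+2·4)/(120·4·10000) = 4368/9765625 m
Load 3 — point force P=18 kN at a=2 m (b=L-a=2):
  y_3 = -Pa²(L-x)²(3bL-(3b+a)(L-x))/(6L³EI)  [x>a] = -18·2²·(4-(12/5))²·(3·2·4-(3·2+2)·(4-(12/5)))/(6·4³·10000) = -42/78125 m
Load 4 — point force P=-19 kN at a=3 m (b=L-a=1):
  y_4 = -Pb²x²(3aL-(3a+b)x)/(6L³EI)  [x≤a] = -(-19)·1²·(12/5)²·(3·3·4-(3·3+1)·(12/5))/(6·4³·10000) = 171/500000 m
Superposition: y = Σ y_i = 424251/312500000 m ≈ 0.001358 m

y(12/5) = 424251/312500000 m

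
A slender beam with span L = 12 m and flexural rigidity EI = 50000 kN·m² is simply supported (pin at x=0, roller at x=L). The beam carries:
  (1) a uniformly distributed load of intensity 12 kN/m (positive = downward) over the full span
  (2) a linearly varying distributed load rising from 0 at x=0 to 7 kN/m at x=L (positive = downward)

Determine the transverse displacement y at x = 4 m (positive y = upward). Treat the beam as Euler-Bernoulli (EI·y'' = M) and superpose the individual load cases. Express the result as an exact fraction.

Load 1 — uniform load w=12 kN/m over full span:
  y_1 = -wx(L³-2Lx²+x³)/(24EI) = -12·4·(12³-2·12·4²+4³)/(24·50000) = -176/3125 m
Load 2 — triangular load w₀=7 kN/m (0→w₀ over full span):
  y_2 = -w₀x(7L⁴-10L²x²+3x⁴)/(360LEI) = -7·4·(7·12⁴-10·12²·4²+3·4⁴)/(360·12·50000) = -448/28125 m
Superposition: y = Σ y_i = -2032/28125 m ≈ -0.072249 m

y(4) = -2032/28125 m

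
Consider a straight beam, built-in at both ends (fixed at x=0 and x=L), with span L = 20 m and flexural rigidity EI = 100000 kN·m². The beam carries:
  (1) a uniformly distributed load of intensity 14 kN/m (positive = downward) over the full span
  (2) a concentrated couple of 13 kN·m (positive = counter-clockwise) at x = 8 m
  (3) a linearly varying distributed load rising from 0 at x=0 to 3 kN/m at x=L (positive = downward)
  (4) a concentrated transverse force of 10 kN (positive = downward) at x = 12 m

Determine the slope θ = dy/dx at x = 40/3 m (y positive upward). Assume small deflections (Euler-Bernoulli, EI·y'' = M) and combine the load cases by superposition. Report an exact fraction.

Load 1 — uniform load w=14 kN/m over full span:
  θ_1 = -wx(L-x)(L-2x)/(12EI) = -14·(40/3)·(20-(40/3))·(20-2·(40/3))/(12·100000) = 14/2025 rad
Load 2 — applied couple M₀=13 kN·m at a=8 m (b=L-a=12):
  θ_2 = (R_Ax²/2 - M_Ax - M₀(x-a))/EI  [x>a] with R_A=117/125, M_A=39/25 = ((117/125)·(40/3)²/2 - (39/25)·(40/3) - 13·((40/3)-8))/100000 = -13/187500 rad
Load 3 — triangular load w₀=3 kN/m (0→w₀ over full span):
  θ_3 = -w₀(2x(L-x)(L-2x)(x+2L)+x²(L-x)²)/(120LEI) = -3·(2·(40/3)·(20-(40/3))·(20-2·(40/3))·((40/3)+2·20)+(40/3)²·(20-(40/3))²)/(120·20·100000) = 7/10125 rad
Load 4 — point force P=10 kN at a=12 m (b=L-a=8):
  θ_4 = Pa²(L-x)(2bL-(3b+a)(L-x))/(2L³EI)  [x>a] = 10·12²·(20-(40/3))·(2·8·20-(3·8+12)·(20-(40/3)))/(2·20³·100000) = 3/6250 rad
Superposition: θ = Σ θ_i = 40579/5062500 rad ≈ 0.008016 rad

θ(40/3) = 40579/5062500 rad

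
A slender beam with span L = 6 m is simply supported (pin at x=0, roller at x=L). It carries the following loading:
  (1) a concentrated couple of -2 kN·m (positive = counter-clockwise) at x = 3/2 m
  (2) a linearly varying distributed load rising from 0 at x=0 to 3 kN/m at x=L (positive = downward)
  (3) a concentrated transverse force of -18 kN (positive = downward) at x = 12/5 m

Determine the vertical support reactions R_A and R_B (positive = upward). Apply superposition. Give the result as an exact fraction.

R_A = -122/15 kN, R_B = -13/15 kN

Load 1 — applied couple M₀=-2 kN·m at a=3/2 m (b=L-a=9/2):
  R_A = M₀/L = (-2)/6 = -1/3 kN
  R_B = -M₀/L = -(-2)/6 = 1/3 kN
Load 2 — triangular load w₀=3 kN/m (0→w₀ over full span):
  R_A = w₀L/6 = 3·6/6 = 3 kN
  R_B = w₀L/3 = 3·6/3 = 6 kN
Load 3 — point force P=-18 kN at a=12/5 m (b=L-a=18/5):
  R_A = Pb/L = (-18)·(18/5)/6 = -54/5 kN
  R_B = Pa/L = (-18)·(12/5)/6 = -36/5 kN
Superposition: R_A = -122/15 kN, R_B = -13/15 kN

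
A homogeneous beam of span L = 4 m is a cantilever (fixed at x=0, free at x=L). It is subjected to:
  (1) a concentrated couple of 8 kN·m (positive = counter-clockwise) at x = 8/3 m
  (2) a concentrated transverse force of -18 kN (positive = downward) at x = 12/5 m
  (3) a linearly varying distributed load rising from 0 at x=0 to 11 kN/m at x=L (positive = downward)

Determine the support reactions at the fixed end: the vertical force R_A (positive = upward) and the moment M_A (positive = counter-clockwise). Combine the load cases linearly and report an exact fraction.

Load 1 — applied couple M₀=8 kN·m at a=8/3 m (b=L-a=4/3):
  R_A = 0 kN
  M_A = -M₀ = -8 kN·m
Load 2 — point force P=-18 kN at a=12/5 m (b=L-a=8/5):
  R_A = P = (-18) = -18 kN
  M_A = Pa = (-18)·(12/5) = -216/5 kN·m
Load 3 — triangular load w₀=11 kN/m (0→w₀ over full span):
  R_A = w₀L/2 = 11·4/2 = 22 kN
  M_A = w₀L²/3 = 11·4²/3 = 176/3 kN·m
Superposition: R_A = 4 kN, M_A = 112/15 kN·m

R_A = 4 kN, M_A = 112/15 kN·m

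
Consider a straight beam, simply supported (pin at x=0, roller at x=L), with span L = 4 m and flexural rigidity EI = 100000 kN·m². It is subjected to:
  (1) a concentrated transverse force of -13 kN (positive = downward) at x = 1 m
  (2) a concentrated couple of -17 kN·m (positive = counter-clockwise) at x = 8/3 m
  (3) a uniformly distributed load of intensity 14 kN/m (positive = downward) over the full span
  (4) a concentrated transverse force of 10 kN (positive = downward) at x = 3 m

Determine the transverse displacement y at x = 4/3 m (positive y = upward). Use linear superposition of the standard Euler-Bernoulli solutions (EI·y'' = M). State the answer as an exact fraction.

y(4/3) = -427/1518750 m

Load 1 — point force P=-13 kN at a=1 m (b=L-a=3):
  y_1 = -Pa(L-x)(2Lx-a²-x²)/(6LEI)  [x>a] = -(-13)·1·(4-(4/3))·(2·4·(4/3)-1²-(4/3)²)/(6·4·100000) = 923/8100000 m
Load 2 — applied couple M₀=-17 kN·m at a=8/3 m (b=L-a=4/3):
  y_2 = (M₀x³/(6L)+C₁x)/EI  [x≤a] with C₁=M₀(3b²-L²)/(6L)=68/9 = ((-17)·(4/3)³/(6·4)+(68/9)·(4/3))/100000 = 17/202500 m
Load 3 — uniform load w=14 kN/m over full span:
  y_3 = -wx(L³-2Lx²+x³)/(24EI) = -14·(4/3)·(4³-2·4·(4/3)²+(4/3)³)/(24·100000) = -308/759375 m
Load 4 — point force P=10 kN at a=3 m (b=L-a=1):
  y_4 = -Pbx(L²-b²-x²)/(6LEI)  [x≤a] = -10·1·(4/3)·(4²-1²-(4/3)²)/(6·4·100000) = -119/1620000 m
Superposition: y = Σ y_i = -427/1518750 m ≈ -0.000281 m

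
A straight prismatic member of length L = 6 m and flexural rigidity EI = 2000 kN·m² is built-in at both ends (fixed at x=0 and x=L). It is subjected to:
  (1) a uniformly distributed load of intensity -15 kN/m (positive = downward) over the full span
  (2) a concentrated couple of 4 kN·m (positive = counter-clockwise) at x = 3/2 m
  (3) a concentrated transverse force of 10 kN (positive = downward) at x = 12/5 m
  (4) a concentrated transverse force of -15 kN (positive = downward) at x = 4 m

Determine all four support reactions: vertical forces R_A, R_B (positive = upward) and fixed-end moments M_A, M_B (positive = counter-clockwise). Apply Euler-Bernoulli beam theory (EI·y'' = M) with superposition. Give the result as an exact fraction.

Load 1 — uniform load w=-15 kN/m over full span:
  R_A = wL/2 = (-15)·6/2 = -45 kN
  M_A = wL²/12 = (-15)·6²/12 = -45 kN·m
  R_B = wL/2 = (-15)·6/2 = -45 kN
  M_B = -wL²/12 = -(-15)·6²/12 = 45 kN·m
Load 2 — applied couple M₀=4 kN·m at a=3/2 m (b=L-a=9/2):
  R_A = 6M₀ab/L³ = 6·4·(3/2)·(9/2)/6³ = 3/4 kN
  M_A = M₀b(2a-b)/L² = 4·(9/2)·(2·(3/2)-(9/2))/6² = -3/4 kN·m
  R_B = -6M₀ab/L³ = -6·4·(3/2)·(9/2)/6³ = -3/4 kN
  M_B = M₀a(2b-a)/L² = 4·(3/2)·(2·(9/2)-(3/2))/6² = 5/4 kN·m
Load 3 — point force P=10 kN at a=12/5 m (b=L-a=18/5):
  R_A = Pb²(3a+b)/L³ = 10·(18/5)²·(3·(12/5)+(18/5))/6³ = 162/25 kN
  M_A = Pab²/L² = 10·(12/5)·(18/5)²/6² = 216/25 kN·m
  R_B = Pa²(a+3b)/L³ = 10·(12/5)²·((12/5)+3·(18/5))/6³ = 88/25 kN
  M_B = -Pa²b/L² = -10·(12/5)²·(18/5)/6² = -144/25 kN·m
Load 4 — point force P=-15 kN at a=4 m (b=L-a=2):
  R_A = Pb²(3a+b)/L³ = (-15)·2²·(3·4+2)/6³ = -35/9 kN
  M_A = Pab²/L² = (-15)·4·2²/6² = -20/3 kN·m
  R_B = Pa²(a+3b)/L³ = (-15)·4²·(4+3·2)/6³ = -100/9 kN
  M_B = -Pa²b/L² = -(-15)·4²·2/6² = 40/3 kN·m
Superposition: R_A = -37493/900 kN, M_A = -13133/300 kN·m, R_B = -48007/900 kN, M_B = 16147/300 kN·m

R_A = -37493/900 kN, M_A = -13133/300 kN·m, R_B = -48007/900 kN, M_B = 16147/300 kN·m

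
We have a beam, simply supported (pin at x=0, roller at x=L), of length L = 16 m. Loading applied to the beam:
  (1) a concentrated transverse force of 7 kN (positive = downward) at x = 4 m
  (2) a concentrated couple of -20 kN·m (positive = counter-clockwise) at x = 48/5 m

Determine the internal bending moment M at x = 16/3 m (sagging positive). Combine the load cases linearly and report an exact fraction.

Load 1 — point force P=7 kN at a=4 m (b=L-a=12):
  M_1 = Pa(L-x)/L  [x>a] = 7·4·(16-(16/3))/16 = 56/3 kN·m
Load 2 — applied couple M₀=-20 kN·m at a=48/5 m (b=L-a=32/5):
  M_2 = M₀x/L  [x≤a] = (-20)·(16/3)/16 = -20/3 kN·m
Superposition: M = Σ M_i = 12 kN·m ≈ 12.000000 kN·m

M(16/3) = 12 kN·m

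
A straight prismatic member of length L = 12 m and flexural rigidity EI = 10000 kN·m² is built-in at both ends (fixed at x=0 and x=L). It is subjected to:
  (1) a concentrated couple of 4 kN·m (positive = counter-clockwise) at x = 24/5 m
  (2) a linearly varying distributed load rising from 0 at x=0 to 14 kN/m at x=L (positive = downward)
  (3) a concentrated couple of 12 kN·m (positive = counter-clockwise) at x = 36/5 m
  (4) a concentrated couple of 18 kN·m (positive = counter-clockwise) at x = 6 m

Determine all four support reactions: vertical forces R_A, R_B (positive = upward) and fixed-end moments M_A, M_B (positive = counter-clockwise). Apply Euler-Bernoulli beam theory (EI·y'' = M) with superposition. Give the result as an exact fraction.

Load 1 — applied couple M₀=4 kN·m at a=24/5 m (b=L-a=36/5):
  R_A = 6M₀ab/L³ = 6·4·(24/5)·(36/5)/12³ = 12/25 kN
  M_A = M₀b(2a-b)/L² = 4·(36/5)·(2·(24/5)-(36/5))/12² = 12/25 kN·m
  R_B = -6M₀ab/L³ = -6·4·(24/5)·(36/5)/12³ = -12/25 kN
  M_B = M₀a(2b-a)/L² = 4·(24/5)·(2·(36/5)-(24/5))/12² = 32/25 kN·m
Load 2 — triangular load w₀=14 kN/m (0→w₀ over full span):
  R_A = 3w₀L/20 = 3·14·12/20 = 126/5 kN
  M_A = w₀L²/30 = 14·12²/30 = 336/5 kN·m
  R_B = 7w₀L/20 = 7·14·12/20 = 294/5 kN
  M_B = -w₀L²/20 = -14·12²/20 = -504/5 kN·m
Load 3 — applied couple M₀=12 kN·m at a=36/5 m (b=L-a=24/5):
  R_A = 6M₀ab/L³ = 6·12·(36/5)·(24/5)/12³ = 36/25 kN
  M_A = M₀b(2a-b)/L² = 12·(24/5)·(2·(36/5)-(24/5))/12² = 96/25 kN·m
  R_B = -6M₀ab/L³ = -6·12·(36/5)·(24/5)/12³ = -36/25 kN
  M_B = M₀a(2b-a)/L² = 12·(36/5)·(2·(24/5)-(36/5))/12² = 36/25 kN·m
Load 4 — applied couple M₀=18 kN·m at a=6 m (b=L-a=6):
  R_A = 6M₀ab/L³ = 6·18·6·6/12³ = 9/4 kN
  M_A = M₀b(2a-b)/L² = 18·6·(2·6-6)/12² = 9/2 kN·m
  R_B = -6M₀ab/L³ = -6·18·6·6/12³ = -9/4 kN
  M_B = M₀a(2b-a)/L² = 18·6·(2·6-6)/12² = 9/2 kN·m
Superposition: R_A = 2937/100 kN, M_A = 3801/50 kN·m, R_B = 5463/100 kN, M_B = -4679/50 kN·m

R_A = 2937/100 kN, M_A = 3801/50 kN·m, R_B = 5463/100 kN, M_B = -4679/50 kN·m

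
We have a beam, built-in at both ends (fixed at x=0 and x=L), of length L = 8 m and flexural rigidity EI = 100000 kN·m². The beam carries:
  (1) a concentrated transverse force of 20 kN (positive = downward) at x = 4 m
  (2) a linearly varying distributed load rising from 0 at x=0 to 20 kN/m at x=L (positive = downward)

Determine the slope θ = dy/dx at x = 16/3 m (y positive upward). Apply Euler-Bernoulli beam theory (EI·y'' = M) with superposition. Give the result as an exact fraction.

θ(16/3) = 359/759375 rad

Load 1 — point force P=20 kN at a=4 m (b=L-a=4):
  θ_1 = Pa²(L-x)(2bL-(3b+a)(L-x))/(2L³EI)  [x>a] = 20·4²·(8-(16/3))·(2·4·8-(3·4+4)·(8-(16/3)))/(2·8³·100000) = 1/5625 rad
Load 2 — triangular load w₀=20 kN/m (0→w₀ over full span):
  θ_2 = -w₀(2x(L-x)(L-2x)(x+2L)+x²(L-x)²)/(120LEI) = -20·(2·(16/3)·(8-(16/3))·(8-2·(16/3))·((16/3)+2·8)+(16/3)²·(8-(16/3))²)/(120·8·100000) = 224/759375 rad
Superposition: θ = Σ θ_i = 359/759375 rad ≈ 0.000473 rad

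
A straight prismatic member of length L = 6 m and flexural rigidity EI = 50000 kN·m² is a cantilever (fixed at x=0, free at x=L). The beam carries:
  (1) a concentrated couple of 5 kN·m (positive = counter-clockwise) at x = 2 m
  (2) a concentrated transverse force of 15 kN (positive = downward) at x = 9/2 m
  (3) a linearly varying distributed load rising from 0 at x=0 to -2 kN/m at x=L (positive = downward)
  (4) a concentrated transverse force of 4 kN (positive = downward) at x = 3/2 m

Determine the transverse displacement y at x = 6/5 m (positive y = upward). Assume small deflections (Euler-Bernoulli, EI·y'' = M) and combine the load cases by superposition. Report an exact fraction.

Load 1 — applied couple M₀=5 kN·m at a=2 m (b=L-a=4):
  y_1 = M₀x²/(2EI)  [x≤a] = 5·(6/5)²/(2·50000) = 9/125000 m
Load 2 — point force P=15 kN at a=9/2 m (b=L-a=3/2):
  y_2 = -Px²(3a-x)/(6EI)  [x≤a] = -15·(6/5)²·(3·(9/2)-(6/5))/(6·50000) = -1107/1250000 m
Load 3 — triangular load w₀=-2 kN/m (0→w₀ over full span):
  y_3 = (w₀Lx³/12-w₀L²x²/6-w₀x⁵/(120L))/EI = ((-2)·6·(6/5)³/12-(-2)·6²·(6/5)²/6-(-2)·(6/5)⁵/(120·6))/50000 = 60777/195312500 m
Load 4 — point force P=4 kN at a=3/2 m (b=L-a=9/2):
  y_4 = -Px²(3a-x)/(6EI)  [x≤a] = -4·(6/5)²·(3·(3/2)-(6/5))/(6·50000) = -99/1562500 m
Superposition: y = Σ y_i = -442017/781250000 m ≈ -0.000566 m

y(6/5) = -442017/781250000 m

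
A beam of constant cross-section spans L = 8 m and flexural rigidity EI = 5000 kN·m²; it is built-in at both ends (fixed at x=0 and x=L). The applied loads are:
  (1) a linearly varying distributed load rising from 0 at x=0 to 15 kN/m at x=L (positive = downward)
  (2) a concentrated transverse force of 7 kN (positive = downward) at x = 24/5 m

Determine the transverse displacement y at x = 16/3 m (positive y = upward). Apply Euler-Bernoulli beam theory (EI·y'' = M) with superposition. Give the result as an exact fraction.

Load 1 — triangular load w₀=15 kN/m (0→w₀ over full span):
  y_1 = -w₀x²(L-x)²(x+2L)/(120LEI) = -15·(16/3)²·(8-(16/3))²·((16/3)+2·8)/(120·8·5000) = -2048/151875 m
Load 2 — point force P=7 kN at a=24/5 m (b=L-a=16/5):
  y_2 = -Pa²(L-x)²(3bL-(3b+a)(L-x))/(6L³EI)  [x>a] = -7·(24/5)²·(8-(16/3))²·(3·(16/5)·8-(3·(16/5)+(24/5))·(8-(16/3)))/(6·8³·5000) = -224/78125 m
Superposition: y = Σ y_i = -310432/18984375 m ≈ -0.016352 m

y(16/3) = -310432/18984375 m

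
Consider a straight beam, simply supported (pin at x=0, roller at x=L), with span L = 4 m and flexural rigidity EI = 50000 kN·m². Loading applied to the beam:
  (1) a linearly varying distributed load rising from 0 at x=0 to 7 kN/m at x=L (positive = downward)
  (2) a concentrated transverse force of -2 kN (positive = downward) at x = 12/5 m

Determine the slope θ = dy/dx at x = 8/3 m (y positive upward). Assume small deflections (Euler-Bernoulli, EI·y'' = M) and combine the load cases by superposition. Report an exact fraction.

Load 1 — triangular load w₀=7 kN/m (0→w₀ over full span):
  θ_1 = -w₀(7L⁴-30L²x²+15x⁴)/(360LEI) = -7·(7·4⁴-30·4²·(8/3)²+15·(8/3)⁴)/(360·4·50000) = 637/7593750 rad
Load 2 — point force P=-2 kN at a=12/5 m (b=L-a=8/5):
  θ_2 = -Pa(2L²-6Lx+3x²+a²)/(6LEI)  [x>a] = -(-2)·(12/5)·(2·4²-6·4·(8/3)+3·(8/3)²+(12/5)²)/(6·4·50000) = -23/1171875 rad
Superposition: θ = Σ θ_i = 12199/189843750 rad ≈ 0.000064 rad

θ(8/3) = 12199/189843750 rad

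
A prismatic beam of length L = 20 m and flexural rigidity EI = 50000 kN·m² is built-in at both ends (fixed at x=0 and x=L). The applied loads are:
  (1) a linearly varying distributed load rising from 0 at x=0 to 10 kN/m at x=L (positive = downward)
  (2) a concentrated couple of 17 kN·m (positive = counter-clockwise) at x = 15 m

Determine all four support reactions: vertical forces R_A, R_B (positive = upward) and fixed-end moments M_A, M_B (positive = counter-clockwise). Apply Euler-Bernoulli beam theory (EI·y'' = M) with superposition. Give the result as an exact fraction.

Load 1 — triangular load w₀=10 kN/m (0→w₀ over full span):
  R_A = 3w₀L/20 = 3·10·20/20 = 30 kN
  M_A = w₀L²/30 = 10·20²/30 = 400/3 kN·m
  R_B = 7w₀L/20 = 7·10·20/20 = 70 kN
  M_B = -w₀L²/20 = -10·20²/20 = -200 kN·m
Load 2 — applied couple M₀=17 kN·m at a=15 m (b=L-a=5):
  R_A = 6M₀ab/L³ = 6·17·15·5/20³ = 153/160 kN
  M_A = M₀b(2a-b)/L² = 17·5·(2·15-5)/20² = 85/16 kN·m
  R_B = -6M₀ab/L³ = -6·17·15·5/20³ = -153/160 kN
  M_B = M₀a(2b-a)/L² = 17·15·(2·5-15)/20² = -51/16 kN·m
Superposition: R_A = 4953/160 kN, M_A = 6655/48 kN·m, R_B = 11047/160 kN, M_B = -3251/16 kN·m

R_A = 4953/160 kN, M_A = 6655/48 kN·m, R_B = 11047/160 kN, M_B = -3251/16 kN·m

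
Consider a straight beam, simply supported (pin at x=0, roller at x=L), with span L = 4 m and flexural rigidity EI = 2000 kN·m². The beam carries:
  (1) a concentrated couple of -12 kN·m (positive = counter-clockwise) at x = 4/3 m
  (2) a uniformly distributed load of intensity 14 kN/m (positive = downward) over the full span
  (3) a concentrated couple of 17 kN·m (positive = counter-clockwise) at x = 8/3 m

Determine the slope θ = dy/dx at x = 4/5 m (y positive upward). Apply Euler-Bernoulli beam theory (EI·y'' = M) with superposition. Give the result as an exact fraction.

Load 1 — applied couple M₀=-12 kN·m at a=4/3 m (b=L-a=8/3):
  θ_1 = (M₀x²/(2L)+C₁)/EI  [x≤a] with C₁=M₀(3b²-L²)/(6L)=-8/3 = ((-12)·(4/5)²/(2·4)+(-8/3))/2000 = -17/9375 rad
Load 2 — uniform load w=14 kN/m over full span:
  θ_2 = -w(L³-6Lx²+4x³)/(24EI) = -14·(4³-6·4·(4/5)²+4·(4/5)³)/(24·2000) = -231/15625 rad
Load 3 — applied couple M₀=17 kN·m at a=8/3 m (b=L-a=4/3):
  θ_3 = (M₀x²/(2L)+C₁)/EI  [x≤a] with C₁=M₀(3b²-L²)/(6L)=-68/9 = (17·(4/5)²/(2·4)+(-68/9))/2000 = -697/225000 rad
Superposition: θ = Σ θ_i = -22157/1125000 rad ≈ -0.019695 rad

θ(4/5) = -22157/1125000 rad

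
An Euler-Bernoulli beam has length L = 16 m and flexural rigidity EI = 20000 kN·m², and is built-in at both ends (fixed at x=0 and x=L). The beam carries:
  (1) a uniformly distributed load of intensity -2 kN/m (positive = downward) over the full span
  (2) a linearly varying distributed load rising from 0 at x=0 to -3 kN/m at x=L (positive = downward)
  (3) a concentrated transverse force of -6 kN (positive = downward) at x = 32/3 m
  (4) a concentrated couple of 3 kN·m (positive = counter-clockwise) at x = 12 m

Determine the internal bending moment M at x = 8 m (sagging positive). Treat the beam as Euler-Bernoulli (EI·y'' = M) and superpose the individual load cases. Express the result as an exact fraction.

M(8) = -503/12 kN·m

Load 1 — uniform load w=-2 kN/m over full span:
  M_1 = wLx/2 - wL²/12 - wx²/2 = (-2)·16·8/2 - (-2)·16²/12 - (-2)·8²/2 = -64/3 kN·m
Load 2 — triangular load w₀=-3 kN/m (0→w₀ over full span):
  M_2 = 3w₀Lx/20 - w₀L²/30 - w₀x³/(6L) = 3·(-3)·16·8/20 - (-3)·16²/30 - (-3)·8³/(6·16) = -16 kN·m
Load 3 — point force P=-6 kN at a=32/3 m (b=L-a=16/3):
  M_3 = Pb²(3a+b)x/L³ - Pab²/L²  [x≤a] = (-6)·(16/3)²·(3·(32/3)+(16/3))·8/16³ - (-6)·(32/3)·(16/3)²/16² = -16/3 kN·m
Load 4 — applied couple M₀=3 kN·m at a=12 m (b=L-a=4):
  M_4 = R_Ax - M_A  [x≤a] with R_A=27/128, M_A=15/16 = (27/128)·8 - (15/16) = 3/4 kN·m
Superposition: M = Σ M_i = -503/12 kN·m ≈ -41.916667 kN·m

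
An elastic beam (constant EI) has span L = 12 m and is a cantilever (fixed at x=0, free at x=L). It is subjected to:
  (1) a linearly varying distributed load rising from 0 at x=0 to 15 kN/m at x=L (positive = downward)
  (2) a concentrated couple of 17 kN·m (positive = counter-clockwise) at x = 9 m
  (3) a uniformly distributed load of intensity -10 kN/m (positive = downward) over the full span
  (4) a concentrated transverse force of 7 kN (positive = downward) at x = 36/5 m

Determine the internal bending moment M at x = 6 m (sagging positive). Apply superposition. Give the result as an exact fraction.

Load 1 — triangular load w₀=15 kN/m (0→w₀ over full span):
  M_1 = w₀Lx/2 - w₀L²/3 - w₀x³/(6L) = 15·12·6/2 - 15·12²/3 - 15·6³/(6·12) = -225 kN·m
Load 2 — applied couple M₀=17 kN·m at a=9 m (b=L-a=3):
  M_2 = M₀  [x≤a] = 17 = 17 kN·m
Load 3 — uniform load w=-10 kN/m over full span:
  M_3 = -w(L-x)²/2 = -(-10)·(12-6)²/2 = 180 kN·m
Load 4 — point force P=7 kN at a=36/5 m (b=L-a=24/5):
  M_4 = -P(a-x)  [x≤a] = -7·((36/5)-6) = -42/5 kN·m
Superposition: M = Σ M_i = -182/5 kN·m ≈ -36.400000 kN·m

M(6) = -182/5 kN·m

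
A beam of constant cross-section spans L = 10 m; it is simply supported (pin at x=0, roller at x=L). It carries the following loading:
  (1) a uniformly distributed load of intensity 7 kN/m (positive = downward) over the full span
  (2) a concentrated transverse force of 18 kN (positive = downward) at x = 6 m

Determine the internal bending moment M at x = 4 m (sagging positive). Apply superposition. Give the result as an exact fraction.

M(4) = 564/5 kN·m

Load 1 — uniform load w=7 kN/m over full span:
  M_1 = wx(L-x)/2 = 7·4·(10-4)/2 = 84 kN·m
Load 2 — point force P=18 kN at a=6 m (b=L-a=4):
  M_2 = Pbx/L  [x≤a] = 18·4·4/10 = 144/5 kN·m
Superposition: M = Σ M_i = 564/5 kN·m ≈ 112.800000 kN·m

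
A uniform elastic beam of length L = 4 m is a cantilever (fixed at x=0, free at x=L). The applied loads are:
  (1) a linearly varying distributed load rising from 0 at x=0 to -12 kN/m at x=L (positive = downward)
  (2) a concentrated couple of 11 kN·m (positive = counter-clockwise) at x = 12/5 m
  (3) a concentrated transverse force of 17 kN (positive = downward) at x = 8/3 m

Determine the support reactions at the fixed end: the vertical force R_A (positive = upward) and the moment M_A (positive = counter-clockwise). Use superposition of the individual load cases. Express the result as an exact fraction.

R_A = -7 kN, M_A = -89/3 kN·m

Load 1 — triangular load w₀=-12 kN/m (0→w₀ over full span):
  R_A = w₀L/2 = (-12)·4/2 = -24 kN
  M_A = w₀L²/3 = (-12)·4²/3 = -64 kN·m
Load 2 — applied couple M₀=11 kN·m at a=12/5 m (b=L-a=8/5):
  R_A = 0 kN
  M_A = -M₀ = -11 kN·m
Load 3 — point force P=17 kN at a=8/3 m (b=L-a=4/3):
  R_A = P = 17 kN
  M_A = Pa = 17·(8/3) = 136/3 kN·m
Superposition: R_A = -7 kN, M_A = -89/3 kN·m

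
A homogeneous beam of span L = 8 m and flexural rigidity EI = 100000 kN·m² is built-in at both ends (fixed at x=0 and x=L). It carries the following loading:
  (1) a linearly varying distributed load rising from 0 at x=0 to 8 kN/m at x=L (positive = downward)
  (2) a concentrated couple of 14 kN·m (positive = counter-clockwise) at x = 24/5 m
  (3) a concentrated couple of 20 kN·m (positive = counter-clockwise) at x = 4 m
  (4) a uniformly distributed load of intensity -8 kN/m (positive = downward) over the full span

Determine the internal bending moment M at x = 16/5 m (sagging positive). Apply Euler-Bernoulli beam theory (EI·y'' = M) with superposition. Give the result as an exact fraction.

Load 1 — triangular load w₀=8 kN/m (0→w₀ over full span):
  M_1 = 3w₀Lx/20 - w₀L²/30 - w₀x³/(6L) = 3·8·8·(16/5)/20 - 8·8²/30 - 8·(16/5)³/(6·8) = 1024/125 kN·m
Load 2 — applied couple M₀=14 kN·m at a=24/5 m (b=L-a=16/5):
  M_2 = R_Ax - M_A  [x≤a] with R_A=63/25, M_A=112/25 = (63/25)·(16/5) - (112/25) = 448/125 kN·m
Load 3 — applied couple M₀=20 kN·m at a=4 m (b=L-a=4):
  M_3 = R_Ax - M_A  [x≤a] with R_A=15/4, M_A=5 = (15/4)·(16/5) - 5 = 7 kN·m
Load 4 — uniform load w=-8 kN/m over full span:
  M_4 = wLx/2 - wL²/12 - wx²/2 = (-8)·8·(16/5)/2 - (-8)·8²/12 - (-8)·(16/5)²/2 = -1408/75 kN·m
Superposition: M = Σ M_i = 1/375 kN·m ≈ 0.002667 kN·m

M(16/5) = 1/375 kN·m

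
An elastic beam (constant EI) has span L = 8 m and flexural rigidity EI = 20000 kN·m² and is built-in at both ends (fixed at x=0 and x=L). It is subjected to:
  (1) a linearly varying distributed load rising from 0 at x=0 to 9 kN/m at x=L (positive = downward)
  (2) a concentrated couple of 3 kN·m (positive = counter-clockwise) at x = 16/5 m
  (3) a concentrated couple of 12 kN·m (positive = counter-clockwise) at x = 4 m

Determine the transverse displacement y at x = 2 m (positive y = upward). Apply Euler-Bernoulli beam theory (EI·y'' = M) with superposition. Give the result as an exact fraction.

y(2) = -273/200000 m

Load 1 — triangular load w₀=9 kN/m (0→w₀ over full span):
  y_1 = -w₀x²(L-x)²(x+2L)/(120LEI) = -9·2²·(8-2)²·(2+2·8)/(120·8·20000) = -243/200000 m
Load 2 — applied couple M₀=3 kN·m at a=16/5 m (b=L-a=24/5):
  y_2 = (R_Ax³/6 - M_Ax²/2)/EI  [x≤a] with R_A=27/50, M_A=9/25 = ((27/50)·2³/6 - (9/25)·2²/2)/20000 = 0 m
Load 3 — applied couple M₀=12 kN·m at a=4 m (b=L-a=4):
  y_3 = (R_Ax³/6 - M_Ax²/2)/EI  [x≤a] with R_A=9/4, M_A=3 = ((9/4)·2³/6 - 3·2²/2)/20000 = -3/20000 m
Superposition: y = Σ y_i = -273/200000 m ≈ -0.001365 m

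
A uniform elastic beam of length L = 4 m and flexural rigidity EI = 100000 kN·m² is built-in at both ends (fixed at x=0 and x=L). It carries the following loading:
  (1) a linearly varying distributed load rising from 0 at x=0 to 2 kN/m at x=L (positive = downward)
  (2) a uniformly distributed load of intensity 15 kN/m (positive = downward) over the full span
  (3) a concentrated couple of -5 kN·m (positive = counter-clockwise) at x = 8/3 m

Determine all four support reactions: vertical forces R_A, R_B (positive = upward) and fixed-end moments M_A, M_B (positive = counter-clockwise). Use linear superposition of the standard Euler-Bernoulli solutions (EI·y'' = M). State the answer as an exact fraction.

Load 1 — triangular load w₀=2 kN/m (0→w₀ over full span):
  R_A = 3w₀L/20 = 3·2·4/20 = 6/5 kN
  M_A = w₀L²/30 = 2·4²/30 = 16/15 kN·m
  R_B = 7w₀L/20 = 7·2·4/20 = 14/5 kN
  M_B = -w₀L²/20 = -2·4²/20 = -8/5 kN·m
Load 2 — uniform load w=15 kN/m over full span:
  R_A = wL/2 = 15·4/2 = 30 kN
  M_A = wL²/12 = 15·4²/12 = 20 kN·m
  R_B = wL/2 = 15·4/2 = 30 kN
  M_B = -wL²/12 = -15·4²/12 = -20 kN·m
Load 3 — applied couple M₀=-5 kN·m at a=8/3 m (b=L-a=4/3):
  R_A = 6M₀ab/L³ = 6·(-5)·(8/3)·(4/3)/4³ = -5/3 kN
  M_A = M₀b(2a-b)/L² = (-5)·(4/3)·(2·(8/3)-(4/3))/4² = -5/3 kN·m
  R_B = -6M₀ab/L³ = -6·(-5)·(8/3)·(4/3)/4³ = 5/3 kN
  M_B = M₀a(2b-a)/L² = (-5)·(8/3)·(2·(4/3)-(8/3))/4² = 0 kN·m
Superposition: R_A = 443/15 kN, M_A = 97/5 kN·m, R_B = 517/15 kN, M_B = -108/5 kN·m

R_A = 443/15 kN, M_A = 97/5 kN·m, R_B = 517/15 kN, M_B = -108/5 kN·m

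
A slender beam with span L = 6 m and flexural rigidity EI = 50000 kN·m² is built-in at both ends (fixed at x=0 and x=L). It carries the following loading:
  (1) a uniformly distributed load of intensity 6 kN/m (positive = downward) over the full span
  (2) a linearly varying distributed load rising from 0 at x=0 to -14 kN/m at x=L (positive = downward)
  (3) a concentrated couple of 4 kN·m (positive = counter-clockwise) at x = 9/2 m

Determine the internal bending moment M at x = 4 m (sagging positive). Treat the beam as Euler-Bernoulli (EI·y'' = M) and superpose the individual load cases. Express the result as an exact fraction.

M(4) = -173/180 kN·m

Load 1 — uniform load w=6 kN/m over full span:
  M_1 = wLx/2 - wL²/12 - wx²/2 = 6·6·4/2 - 6·6²/12 - 6·4²/2 = 6 kN·m
Load 2 — triangular load w₀=-14 kN/m (0→w₀ over full span):
  M_2 = 3w₀Lx/20 - w₀L²/30 - w₀x³/(6L) = 3·(-14)·6·4/20 - (-14)·6²/30 - (-14)·4³/(6·6) = -392/45 kN·m
Load 3 — applied couple M₀=4 kN·m at a=9/2 m (b=L-a=3/2):
  M_3 = R_Ax - M_A  [x≤a] with R_A=3/4, M_A=5/4 = (3/4)·4 - (5/4) = 7/4 kN·m
Superposition: M = Σ M_i = -173/180 kN·m ≈ -0.961111 kN·m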